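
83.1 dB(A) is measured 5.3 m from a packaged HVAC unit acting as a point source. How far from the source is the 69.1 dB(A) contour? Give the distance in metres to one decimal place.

26.6 m

The 14.0 dB drop corresponds to a distance ratio of 10^(14.0/20) for a point source.
r₂ = 5.3·10^((83.1−69.1)/20) = 5.3·10^(14.0/20) = 26.56 m.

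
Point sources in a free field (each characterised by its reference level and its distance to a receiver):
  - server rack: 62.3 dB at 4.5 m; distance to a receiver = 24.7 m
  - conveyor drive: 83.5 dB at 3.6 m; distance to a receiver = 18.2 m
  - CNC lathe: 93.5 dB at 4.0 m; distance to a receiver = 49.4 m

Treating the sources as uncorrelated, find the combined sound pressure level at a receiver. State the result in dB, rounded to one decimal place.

First find each source's level at the receiver (point-source: −20·log₁₀(r/r_ref)), then combine on an intensity basis.
server rack: 62.3 − 20·log₁₀(24.7/4.5) = 62.3 − 14.79 = 47.51 dB.
conveyor drive: 83.5 − 20·log₁₀(18.2/3.6) = 83.5 − 14.08 = 69.42 dB.
CNC lathe: 93.5 − 20·log₁₀(49.4/4.0) = 93.5 − 21.83 = 71.67 dB.
Σ 10^(L/10) = 2.349e+07 → L_total = 10·log₁₀(2.349e+07) = 73.71 dB.

73.7 dB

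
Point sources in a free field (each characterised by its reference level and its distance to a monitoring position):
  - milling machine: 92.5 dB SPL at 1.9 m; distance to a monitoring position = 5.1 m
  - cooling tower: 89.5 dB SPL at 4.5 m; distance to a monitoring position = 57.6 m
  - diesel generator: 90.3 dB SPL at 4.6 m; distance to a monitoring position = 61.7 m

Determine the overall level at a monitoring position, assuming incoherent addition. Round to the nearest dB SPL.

84 dB SPL

Propagate each source to the receiver with L = L_ref − 20·log₁₀(r/r_ref), then add intensities.
milling machine: 92.5 − 20·log₁₀(5.1/1.9) = 92.5 − 8.58 = 83.92 dB SPL.
cooling tower: 89.5 − 20·log₁₀(57.6/4.5) = 89.5 − 22.14 = 67.36 dB SPL.
diesel generator: 90.3 − 20·log₁₀(61.7/4.6) = 90.3 − 22.55 = 67.75 dB SPL.
Σ 10^(L/10) = 2.582e+08 → L_total = 10·log₁₀(2.582e+08) = 84.12 dB SPL.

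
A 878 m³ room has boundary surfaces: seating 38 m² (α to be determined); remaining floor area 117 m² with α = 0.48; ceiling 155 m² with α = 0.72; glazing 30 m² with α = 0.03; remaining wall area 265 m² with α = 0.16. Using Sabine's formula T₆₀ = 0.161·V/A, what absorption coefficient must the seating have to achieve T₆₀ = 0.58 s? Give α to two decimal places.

0.86

From T₆₀ = 0.161·V/A, the target T₆₀ = 0.58 s needs A = 0.161·878/0.58 = 243.72 m².
Absorption from the other surfaces = 117·0.48 + 155·0.72 + 30·0.03 + 265·0.16 = 211.06 m², so the seating must supply 32.66 m² over 38 m².
α = 32.66/38 = 0.859.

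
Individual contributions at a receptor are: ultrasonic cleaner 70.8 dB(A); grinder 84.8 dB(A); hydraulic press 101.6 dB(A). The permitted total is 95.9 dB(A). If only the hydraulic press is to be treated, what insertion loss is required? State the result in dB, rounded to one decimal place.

Fixed contribution from the other sources: Σ 10^(L/10) = 10^(70.8/10) + 10^(84.8/10) = 3.140e+08 (84.97 dB(A)).
The limit corresponds to 10^(95.9/10) = 3.890e+09; subtracting the fixed part leaves 3.576e+09 for the hydraulic press, i.e. 95.53 dB(A).
Required insertion loss = 101.6 − 95.53 = 6.07 dB.

6.1 dB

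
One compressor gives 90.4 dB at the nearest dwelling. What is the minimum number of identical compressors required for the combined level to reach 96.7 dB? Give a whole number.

N identical sources give L₁ + 10·log₁₀ N, so require 10·log₁₀ N ≥ 96.7 − 90.4 = 6.3 dB.
N ≥ 10^(6.3/10) = 4.266, so N = 5.

5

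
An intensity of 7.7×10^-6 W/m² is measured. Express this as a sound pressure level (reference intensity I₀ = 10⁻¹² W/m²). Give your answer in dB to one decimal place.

68.9 dB

I/I₀ = 7.7×10^-6/10⁻¹² = 7.7×10^6, and L = 10·log₁₀(I/I₀).
L = 10·(0.8865 + 6) = 68.86 dB.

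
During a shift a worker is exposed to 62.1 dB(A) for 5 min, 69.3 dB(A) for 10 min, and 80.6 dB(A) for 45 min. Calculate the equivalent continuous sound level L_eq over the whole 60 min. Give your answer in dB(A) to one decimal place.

79.4 dB(A)

The energy average is taken in the linear domain: L_eq = 10·log₁₀[(Σ tᵢ·10^(Lᵢ/10))/T], T = 60 min.
Σ tᵢ·10^(Lᵢ/10) = 5·10^(62.1/10) + 10·10^(69.3/10) + 45·10^(80.6/10) = 5.260e+09.
L_eq = 10·log₁₀(5.260e+09/60) = 79.43 dB(A).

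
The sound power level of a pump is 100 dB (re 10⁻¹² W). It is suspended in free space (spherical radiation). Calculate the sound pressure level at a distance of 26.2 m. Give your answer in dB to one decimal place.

The power spreads over a sphere of area 4π·r², so L_p = L_w − 10·log₁₀(4π·r²).
4π·r² = 8626 m², 10·log₁₀ of that is 39.358 dB.
L_p = 100 − 39.358 = 60.64 dB.

60.6 dB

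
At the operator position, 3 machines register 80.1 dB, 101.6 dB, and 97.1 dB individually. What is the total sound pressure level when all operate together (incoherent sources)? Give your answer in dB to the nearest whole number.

For uncorrelated sources the intensities add, so convert each level to linear form, sum, and take 10·log₁₀ of the total.
Σ 10^(L/10) = 10^(80.1/10) + 10^(101.6/10) + 10^(97.1/10) = 1.969e+10.
L_total = 10·log₁₀(1.969e+10) = 102.94 dB.

103 dB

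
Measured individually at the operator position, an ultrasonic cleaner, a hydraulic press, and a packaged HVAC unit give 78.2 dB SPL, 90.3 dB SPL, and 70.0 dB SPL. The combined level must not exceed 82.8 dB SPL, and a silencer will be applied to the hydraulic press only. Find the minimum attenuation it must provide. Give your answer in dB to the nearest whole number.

10 dB

Everything except the hydraulic press sums to 10^(78.2/10) + 10^(70.0/10) = 7.607e+07 in linear terms, 78.81 dB SPL.
The limit corresponds to 10^(82.8/10) = 1.905e+08; subtracting the fixed part leaves 1.145e+08 for the hydraulic press, i.e. 80.59 dB SPL.
Required insertion loss = 90.3 − 80.59 = 9.71 dB.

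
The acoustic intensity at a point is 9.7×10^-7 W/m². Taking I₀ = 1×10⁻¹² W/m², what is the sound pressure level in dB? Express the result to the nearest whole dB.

60 dB

I/I₀ = 9.7×10^-7/10⁻¹² = 9.7×10^5, and L = 10·log₁₀(I/I₀).
L = 10·(0.9868 + 5) = 59.87 dB.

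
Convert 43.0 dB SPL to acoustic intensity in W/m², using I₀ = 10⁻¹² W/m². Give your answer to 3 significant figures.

I = I₀·10^(L/10) = 10⁻¹² × 10^(43.0/10) = 10^(-7.700).

2.00e-08 W/m²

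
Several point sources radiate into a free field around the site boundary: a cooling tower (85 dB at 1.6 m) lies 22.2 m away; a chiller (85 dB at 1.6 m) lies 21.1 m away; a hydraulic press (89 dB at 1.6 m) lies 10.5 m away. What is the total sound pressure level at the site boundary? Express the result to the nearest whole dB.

73 dB

Apply inverse-square spreading to bring every level to the receiver, then sum 10^(L/10).
cooling tower: 85 − 20·log₁₀(22.2/1.6) = 85 − 22.84 = 62.16 dB.
chiller: 85 − 20·log₁₀(21.1/1.6) = 85 − 22.40 = 62.60 dB.
hydraulic press: 89 − 20·log₁₀(10.5/1.6) = 89 − 16.34 = 72.66 dB.
Σ 10^(L/10) = 2.191e+07 → L_total = 10·log₁₀(2.191e+07) = 73.41 dB.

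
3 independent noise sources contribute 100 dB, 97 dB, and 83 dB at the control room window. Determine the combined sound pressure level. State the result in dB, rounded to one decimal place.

For uncorrelated sources the intensities add, so convert each level to linear form, sum, and take 10·log₁₀ of the total.
Σ 10^(L/10) = 10^(100/10) + 10^(97/10) + 10^(83/10) = 1.521e+10.
L_total = 10·log₁₀(1.521e+10) = 101.82 dB.

101.8 dB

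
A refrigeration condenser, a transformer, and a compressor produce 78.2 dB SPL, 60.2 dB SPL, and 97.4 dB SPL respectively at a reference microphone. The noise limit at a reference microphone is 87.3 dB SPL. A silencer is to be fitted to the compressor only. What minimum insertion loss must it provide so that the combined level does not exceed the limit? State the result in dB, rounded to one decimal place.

10.7 dB

The untreated sources together contribute 10^(78.2/10) + 10^(60.2/10) = 6.712e+07, i.e. 78.27 dB SPL.
To meet 87.3 dB SPL overall, the treated compressor may contribute at most 10^(87.3/10) − 6.712e+07 = 4.699e+08, i.e. 86.72 dB SPL.
So the compressor must be reduced from 97.4 to 86.72 dB SPL: IL = 10.68 dB.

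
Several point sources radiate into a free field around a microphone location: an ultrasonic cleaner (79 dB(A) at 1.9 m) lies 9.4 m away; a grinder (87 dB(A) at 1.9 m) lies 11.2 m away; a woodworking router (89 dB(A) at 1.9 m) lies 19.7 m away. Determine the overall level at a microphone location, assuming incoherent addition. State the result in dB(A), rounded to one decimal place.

Propagate each source to the receiver with L = L_ref − 20·log₁₀(r/r_ref), then add intensities.
ultrasonic cleaner: 79 − 20·log₁₀(9.4/1.9) = 79 − 13.89 = 65.11 dB(A).
grinder: 87 − 20·log₁₀(11.2/1.9) = 87 − 15.41 = 71.59 dB(A).
woodworking router: 89 − 20·log₁₀(19.7/1.9) = 89 − 20.31 = 68.69 dB(A).
Σ 10^(L/10) = 2.506e+07 → L_total = 10·log₁₀(2.506e+07) = 73.99 dB(A).

74.0 dB(A)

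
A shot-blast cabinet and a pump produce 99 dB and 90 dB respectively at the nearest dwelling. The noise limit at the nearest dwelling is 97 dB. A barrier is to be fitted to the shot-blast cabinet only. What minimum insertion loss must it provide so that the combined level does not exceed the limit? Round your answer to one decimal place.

Fixed contribution from the other source: Σ 10^(L/10) = 10^(90/10) = 1.000e+09 (90.00 dB).
The limit corresponds to 10^(97/10) = 5.012e+09; subtracting the fixed part leaves 4.012e+09 for the shot-blast cabinet, i.e. 96.03 dB.
Required insertion loss = 99 − 96.03 = 2.97 dB.

3.0 dB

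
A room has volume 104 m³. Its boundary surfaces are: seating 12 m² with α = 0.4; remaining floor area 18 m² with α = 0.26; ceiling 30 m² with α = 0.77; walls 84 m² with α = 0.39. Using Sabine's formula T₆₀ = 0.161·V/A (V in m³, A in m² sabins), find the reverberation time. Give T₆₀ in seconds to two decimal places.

0.26 s

Summing Sᵢαᵢ: 12·0.4 + 18·0.26 + 30·0.77 + 84·0.39 = 65.34 m².
T₆₀ = 0.161·V/A = 0.161·104/65.34 = 0.256 s.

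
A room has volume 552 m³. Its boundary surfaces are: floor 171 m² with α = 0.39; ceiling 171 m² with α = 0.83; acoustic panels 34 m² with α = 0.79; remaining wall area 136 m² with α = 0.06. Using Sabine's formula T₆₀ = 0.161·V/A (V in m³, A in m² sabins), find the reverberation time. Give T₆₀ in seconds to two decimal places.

0.36 s

Total absorption A = 171·0.39 + 171·0.83 + 34·0.79 + 136·0.06 = 243.64 m² sabins.
T₆₀ = 0.161 × 552 / 243.64 = 0.365 s.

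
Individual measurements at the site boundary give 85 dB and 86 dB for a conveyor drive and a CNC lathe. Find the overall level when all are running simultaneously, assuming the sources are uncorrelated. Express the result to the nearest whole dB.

For uncorrelated sources the intensities add, so convert each level to linear form, sum, and take 10·log₁₀ of the total.
Σ 10^(L/10) = 10^(85/10) + 10^(86/10) = 7.143e+08.
L_total = 10·log₁₀(7.143e+08) = 88.54 dB.

89 dB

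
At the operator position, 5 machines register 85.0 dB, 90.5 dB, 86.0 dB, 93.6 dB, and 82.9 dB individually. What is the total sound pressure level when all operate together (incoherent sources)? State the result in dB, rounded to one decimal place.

96.4 dB

Incoherent sources combine by intensity addition: L_total = 10·log₁₀(Σ 10^(L_i/10)).
Σ 10^(L/10) = 10^(85.0/10) + 10^(90.5/10) + 10^(86.0/10) + 10^(93.6/10) + 10^(82.9/10) = 4.322e+09.
L_total = 10·log₁₀(4.322e+09) = 96.36 dB.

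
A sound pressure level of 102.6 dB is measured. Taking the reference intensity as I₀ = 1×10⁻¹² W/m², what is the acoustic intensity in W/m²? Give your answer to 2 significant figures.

I/I₀ = 10^(102.6/10) = 1.82e+10, so I = 1.82e+10 × 10⁻¹² W/m².

0.018 W/m²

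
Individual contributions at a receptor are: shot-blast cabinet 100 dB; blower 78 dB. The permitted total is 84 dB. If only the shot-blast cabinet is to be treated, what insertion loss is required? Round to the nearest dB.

17 dB

Fixed contribution from the other source: Σ 10^(L/10) = 10^(78/10) = 6.310e+07 (78.00 dB).
To meet 84 dB overall, the treated shot-blast cabinet may contribute at most 10^(84/10) − 6.310e+07 = 1.881e+08, i.e. 82.74 dB.
So the shot-blast cabinet must be reduced from 100 to 82.74 dB: IL = 17.26 dB.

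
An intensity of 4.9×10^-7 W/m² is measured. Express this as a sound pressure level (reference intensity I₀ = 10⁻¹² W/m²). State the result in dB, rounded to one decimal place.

Dividing by I₀ shifts the exponent by 12: I/I₀ = 4.9×10^5.
L = 10·(0.6902 + 5) = 56.90 dB.

56.9 dB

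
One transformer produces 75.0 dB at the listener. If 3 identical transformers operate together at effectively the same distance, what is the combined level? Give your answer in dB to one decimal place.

79.8 dB

N identical incoherent sources raise the level by 10·log₁₀ N.
L_total = 75.0 + 10·log₁₀(3) = 75.0 + 4.771 = 79.77 dB.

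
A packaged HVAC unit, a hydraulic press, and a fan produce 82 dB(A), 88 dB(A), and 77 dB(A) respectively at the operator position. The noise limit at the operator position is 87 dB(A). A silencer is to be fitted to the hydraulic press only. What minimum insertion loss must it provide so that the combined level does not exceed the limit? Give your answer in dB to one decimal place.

3.3 dB

The untreated sources together contribute 10^(82/10) + 10^(77/10) = 2.086e+08, i.e. 83.19 dB(A).
To meet 87 dB(A) overall, the treated hydraulic press may contribute at most 10^(87/10) − 2.086e+08 = 2.926e+08, i.e. 84.66 dB(A).
Required insertion loss = 88 − 84.66 = 3.34 dB.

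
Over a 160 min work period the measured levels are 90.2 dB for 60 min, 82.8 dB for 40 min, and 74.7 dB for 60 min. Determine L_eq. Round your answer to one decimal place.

86.5 dB

L_eq = 10·log₁₀[(1/T)·Σ tᵢ·10^(Lᵢ/10)] with T = 160 min.
Σ tᵢ·10^(Lᵢ/10) = 60·10^(90.2/10) + 40·10^(82.8/10) + 60·10^(74.7/10) = 7.222e+10.
L_eq = 10·log₁₀(7.222e+10/160) = 86.55 dB.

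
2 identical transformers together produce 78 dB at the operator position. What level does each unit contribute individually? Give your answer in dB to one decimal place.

75.0 dB

Dividing the total intensity by 2 lowers the level by 10·log₁₀ 2 = 3.010 dB: L₁ = 78 − 3.010.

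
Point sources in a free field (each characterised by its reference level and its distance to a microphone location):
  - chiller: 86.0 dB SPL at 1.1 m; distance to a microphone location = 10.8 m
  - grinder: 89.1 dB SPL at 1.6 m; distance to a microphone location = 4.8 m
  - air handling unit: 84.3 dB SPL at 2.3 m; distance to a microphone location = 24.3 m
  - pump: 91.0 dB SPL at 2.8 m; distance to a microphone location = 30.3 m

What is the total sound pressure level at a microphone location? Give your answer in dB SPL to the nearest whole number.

Propagate each source to the receiver with L = L_ref − 20·log₁₀(r/r_ref), then add intensities.
chiller: 86.0 − 20·log₁₀(10.8/1.1) = 86.0 − 19.84 = 66.16 dB SPL.
grinder: 89.1 − 20·log₁₀(4.8/1.6) = 89.1 − 9.54 = 79.56 dB SPL.
air handling unit: 84.3 − 20·log₁₀(24.3/2.3) = 84.3 − 20.48 = 63.82 dB SPL.
pump: 91.0 − 20·log₁₀(30.3/2.8) = 91.0 − 20.69 = 70.31 dB SPL.
Σ 10^(L/10) = 1.076e+08 → L_total = 10·log₁₀(1.076e+08) = 80.32 dB SPL.

80 dB SPL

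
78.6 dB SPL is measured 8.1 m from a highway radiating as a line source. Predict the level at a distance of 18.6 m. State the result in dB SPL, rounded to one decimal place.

Cylindrical spreading from a line source gives a 10·log₁₀(r₂/r₁) drop.
L₂ = 78.6 − 10·log₁₀(18.6/8.1) = 78.6 − 3.610 = 74.99 dB SPL.

75.0 dB SPL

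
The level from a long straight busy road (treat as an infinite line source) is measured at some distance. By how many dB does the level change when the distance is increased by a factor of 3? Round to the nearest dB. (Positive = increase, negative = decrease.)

-5 dB

A line source loses 3 dB per doubling of distance; generally ΔL = −10·log₁₀(r₂/r₁).
ΔL = −10·log₁₀(3) = -4.77 dB.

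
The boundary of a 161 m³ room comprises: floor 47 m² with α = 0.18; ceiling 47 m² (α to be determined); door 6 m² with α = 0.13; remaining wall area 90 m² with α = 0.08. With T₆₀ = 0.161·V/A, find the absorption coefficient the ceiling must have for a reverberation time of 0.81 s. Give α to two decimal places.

0.33

Required total absorption A = 0.161·161/0.81 = 32.00 m².
Absorption from the other surfaces = 47·0.18 + 6·0.13 + 90·0.08 = 16.44 m², so the ceiling must supply 15.56 m² over 47 m².
α = 15.56/47 = 0.331.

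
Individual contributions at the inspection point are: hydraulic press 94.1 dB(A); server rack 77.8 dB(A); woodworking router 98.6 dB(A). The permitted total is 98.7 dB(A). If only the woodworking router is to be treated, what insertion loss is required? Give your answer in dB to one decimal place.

1.8 dB

The untreated sources together contribute 10^(94.1/10) + 10^(77.8/10) = 2.631e+09, i.e. 94.20 dB(A).
The limit corresponds to 10^(98.7/10) = 7.413e+09; subtracting the fixed part leaves 4.782e+09 for the woodworking router, i.e. 96.80 dB(A).
Required insertion loss = 98.6 − 96.80 = 1.80 dB.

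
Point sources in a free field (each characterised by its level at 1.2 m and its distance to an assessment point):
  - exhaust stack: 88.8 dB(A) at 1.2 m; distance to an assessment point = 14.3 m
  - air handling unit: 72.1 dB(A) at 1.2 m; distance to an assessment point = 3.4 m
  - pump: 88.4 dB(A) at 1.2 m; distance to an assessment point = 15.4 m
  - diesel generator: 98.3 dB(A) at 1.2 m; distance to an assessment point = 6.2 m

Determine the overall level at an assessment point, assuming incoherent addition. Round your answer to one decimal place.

84.2 dB(A)

Propagate each source to the receiver with L = L_ref − 20·log₁₀(r/r_ref), then add intensities.
exhaust stack: 88.8 − 20·log₁₀(14.3/1.2) = 88.8 − 21.52 = 67.28 dB(A).
air handling unit: 72.1 − 20·log₁₀(3.4/1.2) = 72.1 − 9.05 = 63.05 dB(A).
pump: 88.4 − 20·log₁₀(15.4/1.2) = 88.4 − 22.17 = 66.23 dB(A).
diesel generator: 98.3 − 20·log₁₀(6.2/1.2) = 98.3 − 14.26 = 84.04 dB(A).
Σ 10^(L/10) = 2.648e+08 → L_total = 10·log₁₀(2.648e+08) = 84.23 dB(A).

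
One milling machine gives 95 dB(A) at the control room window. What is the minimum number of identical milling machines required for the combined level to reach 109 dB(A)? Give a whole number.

The shortfall is 109 − 95 = 14.0 dB, and N units add 10·log₁₀ N, so need 10·log₁₀ N ≥ 14.0.
N ≥ 10^(14.0/10) = 25.119, so N = 26.

26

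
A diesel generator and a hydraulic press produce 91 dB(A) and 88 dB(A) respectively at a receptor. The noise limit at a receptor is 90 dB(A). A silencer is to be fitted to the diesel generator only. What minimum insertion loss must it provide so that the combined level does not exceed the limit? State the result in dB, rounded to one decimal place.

Everything except the diesel generator sums to 10^(88/10) = 6.310e+08 in linear terms, 88.00 dB(A).
To meet 90 dB(A) overall, the treated diesel generator may contribute at most 10^(90/10) − 6.310e+08 = 3.690e+08, i.e. 85.67 dB(A).
So the diesel generator must be reduced from 91 to 85.67 dB(A): IL = 5.33 dB.

5.3 dB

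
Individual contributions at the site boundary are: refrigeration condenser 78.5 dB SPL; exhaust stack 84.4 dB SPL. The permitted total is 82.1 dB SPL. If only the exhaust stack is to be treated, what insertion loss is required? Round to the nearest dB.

5 dB

Everything except the exhaust stack sums to 10^(78.5/10) = 7.079e+07 in linear terms, 78.50 dB SPL.
The limit corresponds to 10^(82.1/10) = 1.622e+08; subtracting the fixed part leaves 9.139e+07 for the exhaust stack, i.e. 79.61 dB SPL.
So the exhaust stack must be reduced from 84.4 to 79.61 dB SPL: IL = 4.79 dB.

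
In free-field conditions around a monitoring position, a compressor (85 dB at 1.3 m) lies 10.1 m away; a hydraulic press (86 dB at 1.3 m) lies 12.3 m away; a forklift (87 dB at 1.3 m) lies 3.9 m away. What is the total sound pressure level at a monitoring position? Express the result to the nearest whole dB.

Propagate each source to the receiver with L = L_ref − 20·log₁₀(r/r_ref), then add intensities.
compressor: 85 − 20·log₁₀(10.1/1.3) = 85 − 17.81 = 67.19 dB.
hydraulic press: 86 − 20·log₁₀(12.3/1.3) = 86 − 19.52 = 66.48 dB.
forklift: 87 − 20·log₁₀(3.9/1.3) = 87 − 9.54 = 77.46 dB.
Σ 10^(L/10) = 6.537e+07 → L_total = 10·log₁₀(6.537e+07) = 78.15 dB.

78 dB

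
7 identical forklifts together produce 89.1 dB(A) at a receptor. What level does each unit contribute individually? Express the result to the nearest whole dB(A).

For N identical incoherent sources L_total = L₁ + 10·log₁₀ N, so L₁ = 89.1 − 10·log₁₀(7) = 89.1 − 8.451.

81 dB(A)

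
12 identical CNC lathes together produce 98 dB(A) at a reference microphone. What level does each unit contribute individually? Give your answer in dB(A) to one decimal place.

87.2 dB(A)

12 equal contributions raise the level by 10·log₁₀ 12 = 10.792 dB, so each unit alone gives 98 − 10.792.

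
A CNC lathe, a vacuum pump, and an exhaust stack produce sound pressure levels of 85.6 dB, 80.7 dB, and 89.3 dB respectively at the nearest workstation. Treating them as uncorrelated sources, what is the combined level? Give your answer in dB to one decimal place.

Incoherent sources combine by intensity addition: L_total = 10·log₁₀(Σ 10^(L_i/10)).
Σ 10^(L/10) = 10^(85.6/10) + 10^(80.7/10) + 10^(89.3/10) = 1.332e+09.
L_total = 10·log₁₀(1.332e+09) = 91.24 dB.

91.2 dB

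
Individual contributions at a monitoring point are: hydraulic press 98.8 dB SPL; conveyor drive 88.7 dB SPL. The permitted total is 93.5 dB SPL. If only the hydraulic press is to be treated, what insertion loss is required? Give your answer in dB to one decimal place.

Fixed contribution from the other source: Σ 10^(L/10) = 10^(88.7/10) = 7.413e+08 (88.70 dB SPL).
The limit corresponds to 10^(93.5/10) = 2.239e+09; subtracting the fixed part leaves 1.497e+09 for the hydraulic press, i.e. 91.75 dB SPL.
Required insertion loss = 98.8 − 91.75 = 7.05 dB.

7.0 dB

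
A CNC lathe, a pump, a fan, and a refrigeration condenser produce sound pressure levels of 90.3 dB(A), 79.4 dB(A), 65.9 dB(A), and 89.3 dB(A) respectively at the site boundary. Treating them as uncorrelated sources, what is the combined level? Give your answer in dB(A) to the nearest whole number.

For uncorrelated sources the intensities add, so convert each level to linear form, sum, and take 10·log₁₀ of the total.
Σ 10^(L/10) = 10^(90.3/10) + 10^(79.4/10) + 10^(65.9/10) + 10^(89.3/10) = 2.014e+09.
L_total = 10·log₁₀(2.014e+09) = 93.04 dB(A).

93 dB(A)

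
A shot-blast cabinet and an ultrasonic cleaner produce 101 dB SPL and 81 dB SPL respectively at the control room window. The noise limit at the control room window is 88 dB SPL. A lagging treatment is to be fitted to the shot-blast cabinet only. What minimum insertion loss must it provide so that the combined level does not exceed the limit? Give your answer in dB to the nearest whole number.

Fixed contribution from the other source: Σ 10^(L/10) = 10^(81/10) = 1.259e+08 (81.00 dB SPL).
To meet 88 dB SPL overall, the treated shot-blast cabinet may contribute at most 10^(88/10) − 1.259e+08 = 5.051e+08, i.e. 87.03 dB SPL.
So the shot-blast cabinet must be reduced from 101 to 87.03 dB SPL: IL = 13.97 dB.

14 dB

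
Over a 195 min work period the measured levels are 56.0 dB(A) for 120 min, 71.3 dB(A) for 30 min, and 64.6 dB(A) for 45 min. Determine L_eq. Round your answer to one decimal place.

64.8 dB(A)

The energy average is taken in the linear domain: L_eq = 10·log₁₀[(Σ tᵢ·10^(Lᵢ/10))/T], T = 195 min.
Σ tᵢ·10^(Lᵢ/10) = 120·10^(56.0/10) + 30·10^(71.3/10) + 45·10^(64.6/10) = 5.822e+08.
L_eq = 10·log₁₀(5.822e+08/195) = 64.75 dB(A).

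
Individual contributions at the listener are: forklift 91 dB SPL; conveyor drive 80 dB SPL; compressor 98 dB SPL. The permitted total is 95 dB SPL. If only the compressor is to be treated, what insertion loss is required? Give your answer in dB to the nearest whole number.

Fixed contribution from the other sources: Σ 10^(L/10) = 10^(91/10) + 10^(80/10) = 1.359e+09 (91.33 dB SPL).
To meet 95 dB SPL overall, the treated compressor may contribute at most 10^(95/10) − 1.359e+09 = 1.803e+09, i.e. 92.56 dB SPL.
Required insertion loss = 98 − 92.56 = 5.44 dB.

5 dB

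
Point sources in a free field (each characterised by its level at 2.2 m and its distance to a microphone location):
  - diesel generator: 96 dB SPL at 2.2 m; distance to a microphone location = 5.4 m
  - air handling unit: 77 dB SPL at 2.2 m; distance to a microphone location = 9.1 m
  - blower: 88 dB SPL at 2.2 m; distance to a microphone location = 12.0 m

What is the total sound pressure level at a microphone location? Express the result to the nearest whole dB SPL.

88 dB SPL

First find each source's level at the receiver (point-source: −20·log₁₀(r/r_ref)), then combine on an intensity basis.
diesel generator: 96 − 20·log₁₀(5.4/2.2) = 96 − 7.80 = 88.20 dB SPL.
air handling unit: 77 − 20·log₁₀(9.1/2.2) = 77 − 12.33 = 64.67 dB SPL.
blower: 88 − 20·log₁₀(12.0/2.2) = 88 − 14.74 = 73.26 dB SPL.
Σ 10^(L/10) = 6.849e+08 → L_total = 10·log₁₀(6.849e+08) = 88.36 dB SPL.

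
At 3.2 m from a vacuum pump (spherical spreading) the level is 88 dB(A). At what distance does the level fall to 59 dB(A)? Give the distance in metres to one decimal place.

90.2 m

For a point source L₁ − L₂ = 20·log₁₀(r₂/r₁), so r₂ = r₁·10^((L₁−L₂)/20).
r₂ = 3.2·10^((88−59)/20) = 3.2·10^(29.0/20) = 90.19 m.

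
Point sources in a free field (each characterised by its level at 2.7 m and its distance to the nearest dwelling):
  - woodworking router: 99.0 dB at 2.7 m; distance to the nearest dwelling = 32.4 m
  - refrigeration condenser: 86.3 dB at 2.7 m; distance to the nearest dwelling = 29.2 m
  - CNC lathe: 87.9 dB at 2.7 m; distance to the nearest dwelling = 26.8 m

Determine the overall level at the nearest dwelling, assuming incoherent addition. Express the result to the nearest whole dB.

Apply inverse-square spreading to bring every level to the receiver, then sum 10^(L/10).
woodworking router: 99.0 − 20·log₁₀(32.4/2.7) = 99.0 − 21.58 = 77.42 dB.
refrigeration condenser: 86.3 − 20·log₁₀(29.2/2.7) = 86.3 − 20.68 = 65.62 dB.
CNC lathe: 87.9 − 20·log₁₀(26.8/2.7) = 87.9 − 19.94 = 67.96 dB.
Σ 10^(L/10) = 6.507e+07 → L_total = 10·log₁₀(6.507e+07) = 78.13 dB.

78 dB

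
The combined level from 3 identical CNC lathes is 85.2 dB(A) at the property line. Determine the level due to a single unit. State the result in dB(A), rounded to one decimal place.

80.4 dB(A)

For N identical incoherent sources L_total = L₁ + 10·log₁₀ N, so L₁ = 85.2 − 10·log₁₀(3) = 85.2 − 4.771.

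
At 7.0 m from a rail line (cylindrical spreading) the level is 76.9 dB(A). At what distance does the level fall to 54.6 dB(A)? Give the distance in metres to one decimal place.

The 22.3 dB drop corresponds to a distance ratio of 10^(22.3/10) for a line source.
r₂ = 7.0·10^((76.9−54.6)/10) = 7.0·10^(22.3/10) = 1188.77 m.

1188.8 m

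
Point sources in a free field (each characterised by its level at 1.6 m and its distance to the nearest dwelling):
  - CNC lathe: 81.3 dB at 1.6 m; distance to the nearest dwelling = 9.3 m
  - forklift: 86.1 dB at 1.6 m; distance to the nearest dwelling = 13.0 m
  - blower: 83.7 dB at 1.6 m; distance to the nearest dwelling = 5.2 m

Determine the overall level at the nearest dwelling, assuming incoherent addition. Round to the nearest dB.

Propagate each source to the receiver with L = L_ref − 20·log₁₀(r/r_ref), then add intensities.
CNC lathe: 81.3 − 20·log₁₀(9.3/1.6) = 81.3 − 15.29 = 66.01 dB.
forklift: 86.1 − 20·log₁₀(13.0/1.6) = 86.1 − 18.20 = 67.90 dB.
blower: 83.7 − 20·log₁₀(5.2/1.6) = 83.7 − 10.24 = 73.46 dB.
Σ 10^(L/10) = 3.236e+07 → L_total = 10·log₁₀(3.236e+07) = 75.10 dB.

75 dB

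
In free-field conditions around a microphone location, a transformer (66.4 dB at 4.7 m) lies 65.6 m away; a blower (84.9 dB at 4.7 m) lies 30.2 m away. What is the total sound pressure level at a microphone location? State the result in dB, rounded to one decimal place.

68.8 dB

Apply inverse-square spreading to bring every level to the receiver, then sum 10^(L/10).
transformer: 66.4 − 20·log₁₀(65.6/4.7) = 66.4 − 22.90 = 43.50 dB.
blower: 84.9 − 20·log₁₀(30.2/4.7) = 84.9 − 16.16 = 68.74 dB.
Σ 10^(L/10) = 7.507e+06 → L_total = 10·log₁₀(7.507e+06) = 68.75 dB.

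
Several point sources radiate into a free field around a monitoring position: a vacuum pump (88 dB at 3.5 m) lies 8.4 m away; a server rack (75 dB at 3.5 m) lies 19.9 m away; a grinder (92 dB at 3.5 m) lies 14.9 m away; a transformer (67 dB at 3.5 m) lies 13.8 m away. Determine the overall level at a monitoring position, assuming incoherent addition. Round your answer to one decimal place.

83.0 dB

Apply inverse-square spreading to bring every level to the receiver, then sum 10^(L/10).
vacuum pump: 88 − 20·log₁₀(8.4/3.5) = 88 − 7.60 = 80.40 dB.
server rack: 75 − 20·log₁₀(19.9/3.5) = 75 − 15.10 = 59.90 dB.
grinder: 92 − 20·log₁₀(14.9/3.5) = 92 − 12.58 = 79.42 dB.
transformer: 67 − 20·log₁₀(13.8/3.5) = 67 − 11.92 = 55.08 dB.
Σ 10^(L/10) = 1.983e+08 → L_total = 10·log₁₀(1.983e+08) = 82.97 dB.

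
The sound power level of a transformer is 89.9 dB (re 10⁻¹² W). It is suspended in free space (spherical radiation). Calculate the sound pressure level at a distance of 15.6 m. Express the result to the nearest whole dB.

Free-field spherical radiation: L_p = L_w − 10·log₁₀(4π·r²), r = 15.6 m.
4π·r² = 3058 m², 10·log₁₀ of that is 34.855 dB.
L_p = 89.9 − 34.855 = 55.05 dB.

55 dB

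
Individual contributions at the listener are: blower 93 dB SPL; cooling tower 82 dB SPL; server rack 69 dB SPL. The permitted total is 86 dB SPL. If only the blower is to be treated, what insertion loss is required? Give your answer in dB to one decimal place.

Everything except the blower sums to 10^(82/10) + 10^(69/10) = 1.664e+08 in linear terms, 82.21 dB SPL.
To meet 86 dB SPL overall, the treated blower may contribute at most 10^(86/10) − 1.664e+08 = 2.317e+08, i.e. 83.65 dB SPL.
So the blower must be reduced from 93 to 83.65 dB SPL: IL = 9.35 dB.

9.4 dB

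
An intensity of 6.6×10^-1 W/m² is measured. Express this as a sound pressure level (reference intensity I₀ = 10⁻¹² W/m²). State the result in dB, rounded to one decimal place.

118.2 dB

Dividing by I₀ shifts the exponent by 12: I/I₀ = 6.6×10^11.
L = 10·(0.8195 + 11) = 118.20 dB.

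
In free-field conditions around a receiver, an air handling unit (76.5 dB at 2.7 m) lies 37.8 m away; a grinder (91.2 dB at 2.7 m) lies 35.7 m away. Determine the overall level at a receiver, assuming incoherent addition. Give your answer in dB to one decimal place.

68.9 dB

First find each source's level at the receiver (point-source: −20·log₁₀(r/r_ref)), then combine on an intensity basis.
air handling unit: 76.5 − 20·log₁₀(37.8/2.7) = 76.5 − 22.92 = 53.58 dB.
grinder: 91.2 − 20·log₁₀(35.7/2.7) = 91.2 − 22.43 = 68.77 dB.
Σ 10^(L/10) = 7.768e+06 → L_total = 10·log₁₀(7.768e+06) = 68.90 dB.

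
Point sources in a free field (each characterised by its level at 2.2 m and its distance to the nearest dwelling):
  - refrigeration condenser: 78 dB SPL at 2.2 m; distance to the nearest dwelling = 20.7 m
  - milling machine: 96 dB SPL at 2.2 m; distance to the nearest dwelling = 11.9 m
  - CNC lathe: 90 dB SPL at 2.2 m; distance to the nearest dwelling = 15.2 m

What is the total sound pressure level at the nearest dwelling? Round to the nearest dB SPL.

Apply inverse-square spreading to bring every level to the receiver, then sum 10^(L/10).
refrigeration condenser: 78 − 20·log₁₀(20.7/2.2) = 78 − 19.47 = 58.53 dB SPL.
milling machine: 96 − 20·log₁₀(11.9/2.2) = 96 − 14.66 = 81.34 dB SPL.
CNC lathe: 90 − 20·log₁₀(15.2/2.2) = 90 − 16.79 = 73.21 dB SPL.
Σ 10^(L/10) = 1.577e+08 → L_total = 10·log₁₀(1.577e+08) = 81.98 dB SPL.

82 dB SPL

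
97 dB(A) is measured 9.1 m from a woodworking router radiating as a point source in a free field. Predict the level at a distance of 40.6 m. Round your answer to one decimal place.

84.0 dB(A)

For a point source, L₂ = L₁ − 20·log₁₀(r₂/r₁).
L₂ = 97 − 20·log₁₀(40.6/9.1) = 97 − 12.990 = 84.01 dB(A).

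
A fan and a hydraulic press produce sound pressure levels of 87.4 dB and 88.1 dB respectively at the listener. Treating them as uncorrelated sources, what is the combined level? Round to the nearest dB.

Incoherent sources combine by intensity addition: L_total = 10·log₁₀(Σ 10^(L_i/10)).
Σ 10^(L/10) = 10^(87.4/10) + 10^(88.1/10) = 1.195e+09.
L_total = 10·log₁₀(1.195e+09) = 90.77 dB.

91 dB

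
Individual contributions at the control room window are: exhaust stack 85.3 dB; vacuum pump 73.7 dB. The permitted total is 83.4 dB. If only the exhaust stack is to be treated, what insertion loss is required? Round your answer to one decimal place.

2.4 dB

Everything except the exhaust stack sums to 10^(73.7/10) = 2.344e+07 in linear terms, 73.70 dB.
To meet 83.4 dB overall, the treated exhaust stack may contribute at most 10^(83.4/10) − 2.344e+07 = 1.953e+08, i.e. 82.91 dB.
So the exhaust stack must be reduced from 85.3 to 82.91 dB: IL = 2.39 dB.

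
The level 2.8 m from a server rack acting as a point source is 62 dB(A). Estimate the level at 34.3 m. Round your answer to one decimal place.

40.2 dB(A)

For a point source, L₂ = L₁ − 20·log₁₀(r₂/r₁).
L₂ = 62 − 20·log₁₀(34.3/2.8) = 62 − 21.763 = 40.24 dB(A).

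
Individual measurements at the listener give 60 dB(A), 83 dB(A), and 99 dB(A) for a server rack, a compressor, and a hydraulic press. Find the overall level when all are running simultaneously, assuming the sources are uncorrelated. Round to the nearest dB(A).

For uncorrelated sources the intensities add, so convert each level to linear form, sum, and take 10·log₁₀ of the total.
Σ 10^(L/10) = 10^(60/10) + 10^(83/10) + 10^(99/10) = 8.144e+09.
L_total = 10·log₁₀(8.144e+09) = 99.11 dB(A).

99 dB(A)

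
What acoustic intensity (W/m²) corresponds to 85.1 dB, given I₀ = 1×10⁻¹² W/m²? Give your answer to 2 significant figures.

I = I₀·10^(L/10) = 10⁻¹² × 10^(85.1/10) = 10^(-3.490).

0.00032 W/m²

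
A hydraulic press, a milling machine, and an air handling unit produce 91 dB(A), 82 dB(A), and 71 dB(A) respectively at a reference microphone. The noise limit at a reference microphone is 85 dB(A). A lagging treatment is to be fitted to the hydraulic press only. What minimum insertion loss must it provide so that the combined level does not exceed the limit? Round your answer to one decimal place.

Everything except the hydraulic press sums to 10^(82/10) + 10^(71/10) = 1.711e+08 in linear terms, 82.33 dB(A).
The limit corresponds to 10^(85/10) = 3.162e+08; subtracting the fixed part leaves 1.451e+08 for the hydraulic press, i.e. 81.62 dB(A).
So the hydraulic press must be reduced from 91 to 81.62 dB(A): IL = 9.38 dB.

9.4 dB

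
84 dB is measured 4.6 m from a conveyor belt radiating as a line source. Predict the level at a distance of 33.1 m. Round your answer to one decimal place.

75.4 dB

Cylindrical spreading from a line source gives a 10·log₁₀(r₂/r₁) drop.
L₂ = 84 − 10·log₁₀(33.1/4.6) = 84 − 8.571 = 75.43 dB.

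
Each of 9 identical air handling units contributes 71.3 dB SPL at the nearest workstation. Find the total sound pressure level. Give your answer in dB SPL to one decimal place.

With 9 equal, uncorrelated contributions the intensity is 9× that of one unit, giving a rise of 10·log₁₀ 9.
L_total = 71.3 + 10·log₁₀(9) = 71.3 + 9.542 = 80.84 dB SPL.

80.8 dB SPL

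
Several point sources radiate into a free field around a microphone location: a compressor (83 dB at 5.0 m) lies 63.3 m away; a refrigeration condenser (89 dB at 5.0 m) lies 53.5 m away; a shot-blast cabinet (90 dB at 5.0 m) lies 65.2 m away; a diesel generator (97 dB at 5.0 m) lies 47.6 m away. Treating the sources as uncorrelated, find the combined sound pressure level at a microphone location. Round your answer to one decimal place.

78.4 dB

Propagate each source to the receiver with L = L_ref − 20·log₁₀(r/r_ref), then add intensities.
compressor: 83 − 20·log₁₀(63.3/5.0) = 83 − 22.05 = 60.95 dB.
refrigeration condenser: 89 − 20·log₁₀(53.5/5.0) = 89 − 20.59 = 68.41 dB.
shot-blast cabinet: 90 − 20·log₁₀(65.2/5.0) = 90 − 22.31 = 67.69 dB.
diesel generator: 97 − 20·log₁₀(47.6/5.0) = 97 − 19.57 = 77.43 dB.
Σ 10^(L/10) = 6.936e+07 → L_total = 10·log₁₀(6.936e+07) = 78.41 dB.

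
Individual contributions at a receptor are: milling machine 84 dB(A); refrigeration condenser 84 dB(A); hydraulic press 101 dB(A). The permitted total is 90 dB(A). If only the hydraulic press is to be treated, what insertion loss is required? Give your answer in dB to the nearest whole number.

14 dB

Everything except the hydraulic press sums to 10^(84/10) + 10^(84/10) = 5.024e+08 in linear terms, 87.01 dB(A).
To meet 90 dB(A) overall, the treated hydraulic press may contribute at most 10^(90/10) − 5.024e+08 = 4.976e+08, i.e. 86.97 dB(A).
So the hydraulic press must be reduced from 101 to 86.97 dB(A): IL = 14.03 dB.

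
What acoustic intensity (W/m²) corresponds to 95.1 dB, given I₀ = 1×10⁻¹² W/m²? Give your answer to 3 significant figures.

L = 10·log₁₀(I/I₀) ⇒ I = I₀·10^(L/10) = 10⁻¹² × 10^9.51.

0.00324 W/m²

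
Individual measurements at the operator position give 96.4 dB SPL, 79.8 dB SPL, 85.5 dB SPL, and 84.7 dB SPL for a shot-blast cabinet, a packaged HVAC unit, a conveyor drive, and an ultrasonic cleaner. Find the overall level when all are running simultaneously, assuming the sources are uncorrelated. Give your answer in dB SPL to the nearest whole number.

For uncorrelated sources the intensities add, so convert each level to linear form, sum, and take 10·log₁₀ of the total.
Σ 10^(L/10) = 10^(96.4/10) + 10^(79.8/10) + 10^(85.5/10) + 10^(84.7/10) = 5.111e+09.
L_total = 10·log₁₀(5.111e+09) = 97.08 dB SPL.

97 dB SPL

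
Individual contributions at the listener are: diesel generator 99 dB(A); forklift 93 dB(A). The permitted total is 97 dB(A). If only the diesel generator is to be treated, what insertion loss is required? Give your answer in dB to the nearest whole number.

Fixed contribution from the other source: Σ 10^(L/10) = 10^(93/10) = 1.995e+09 (93.00 dB(A)).
To meet 97 dB(A) overall, the treated diesel generator may contribute at most 10^(97/10) − 1.995e+09 = 3.017e+09, i.e. 94.80 dB(A).
Required insertion loss = 99 − 94.80 = 4.20 dB.

4 dB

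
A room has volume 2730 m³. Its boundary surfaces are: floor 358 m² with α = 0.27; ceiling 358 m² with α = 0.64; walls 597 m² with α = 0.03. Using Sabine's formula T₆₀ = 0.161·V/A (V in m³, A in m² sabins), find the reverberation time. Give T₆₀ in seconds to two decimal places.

A = Σ Sᵢαᵢ = 358·0.27 + 358·0.64 + 597·0.03 = 343.69 m².
T₆₀ = 0.161 × 2730 / 343.69 = 1.279 s.

1.28 s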